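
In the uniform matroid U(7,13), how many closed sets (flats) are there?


Flats of U(7,13): every subset of size < 7 is a flat, plus E itself.
Count = (13 choose 0) + (13 choose 1) + (13 choose 2) + (13 choose 3) + (13 choose 4) + (13 choose 5) + (13 choose 6) + 1
     = 1 + 13 + 78 + 286 + 715 + 1287 + 1716 + 1
     = 4097.

4097


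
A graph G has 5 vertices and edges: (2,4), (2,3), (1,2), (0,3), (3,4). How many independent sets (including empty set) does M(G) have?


An independent set in a graphic matroid is an acyclic edge subset.
G has 5 vertices and 5 edges.
Enumerate all 2^5 = 32 subsets, checking for acyclicity.
Total independent sets = 28.

28


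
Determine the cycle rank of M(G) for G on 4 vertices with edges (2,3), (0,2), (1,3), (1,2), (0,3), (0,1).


Cycle rank (nullity) = |E| - r(M) = |E| - (|V| - c).
|E| = 6, |V| = 4, c = 1.
Nullity = 6 - (4 - 1) = 6 - 3 = 3.

3


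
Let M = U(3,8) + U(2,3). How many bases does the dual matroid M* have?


(M1+M2)* = M1* + M2*.
M1* = U(5,8), bases: C(8,5) = 56.
M2* = U(1,3), bases: C(3,1) = 3.
|B(M*)| = 56 * 3 = 168.

168


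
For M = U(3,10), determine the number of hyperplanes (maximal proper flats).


Hyperplanes of U(3,10) are flats of rank 2.
In a uniform matroid, these are exactly the (2)-element subsets.
Count = C(10,2) = 10! / (2! * 8!) = 45.

45


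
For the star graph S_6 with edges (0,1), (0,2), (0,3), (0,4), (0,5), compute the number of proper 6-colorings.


P(tree, k) = k * (k-1)^(5) for any tree on 6 vertices.
P(6) = 6 * 5^5 = 6 * 3125 = 18750.

18750


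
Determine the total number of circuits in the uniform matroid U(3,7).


In U(3,7), circuits are the (4)-element subsets.
Any set of 4 elements is dependent, and removing any one element gives
an independent set of size 3, so it is a minimal dependent set.
Number of circuits = C(7,4) = 7! / (4! * 3!) = 35.

35


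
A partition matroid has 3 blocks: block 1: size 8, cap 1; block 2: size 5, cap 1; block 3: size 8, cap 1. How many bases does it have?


A basis picks exactly ci elements from block i.
Number of bases = product of C(|Si|, ci).
= C(8,1) * C(5,1) * C(8,1)
= 8 * 5 * 8
= 320.

320


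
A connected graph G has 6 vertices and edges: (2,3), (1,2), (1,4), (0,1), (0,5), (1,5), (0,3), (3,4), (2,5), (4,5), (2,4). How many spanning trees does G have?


By Kirchhoff's matrix tree theorem, the number of spanning trees equals
the determinant of any cofactor of the Laplacian matrix L.
G has 6 vertices and 11 edges.
Computing the (5 x 5) cofactor determinant gives 225.

225


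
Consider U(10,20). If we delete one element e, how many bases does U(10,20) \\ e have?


Deleting e from U(10,20) gives U(10,19) since n > r.
Bases of U(10,19) = (19 choose 10) = 92378.

92378


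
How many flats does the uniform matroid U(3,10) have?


Flats of U(3,10): every subset of size < 3 is a flat, plus E itself.
Count = (10 choose 0) + (10 choose 1) + (10 choose 2) + 1
     = 1 + 10 + 45 + 1
     = 57.

57


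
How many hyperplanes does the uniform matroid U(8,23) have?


Hyperplanes of U(8,23) are flats of rank 7.
In a uniform matroid, these are exactly the (7)-element subsets.
Count = C(23,7) = 23! / (7! * 16!) = 245157.

245157


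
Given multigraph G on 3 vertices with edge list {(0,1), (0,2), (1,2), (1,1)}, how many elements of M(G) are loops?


In a graphic matroid, a loop is a self-loop edge (u,u) with rank 0.
Examining all 4 edges for self-loops...
Self-loops found: (1,1)
Number of loops = 1.

1


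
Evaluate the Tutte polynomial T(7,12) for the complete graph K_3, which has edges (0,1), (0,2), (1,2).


T(K_3; x,y) = x^2 + x + y.
T(7,12) = 49 + 7 + 12 = 68.

68


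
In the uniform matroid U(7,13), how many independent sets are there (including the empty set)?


Independent sets of U(7,13) are all subsets of size <= 7.
Count = (13 choose 0) + (13 choose 1) + (13 choose 2) + (13 choose 3) + (13 choose 4) + (13 choose 5) + (13 choose 6) + (13 choose 7)
     = 1 + 13 + 78 + 286 + 715 + 1287 + 1716 + 1716
     = 5812.

5812


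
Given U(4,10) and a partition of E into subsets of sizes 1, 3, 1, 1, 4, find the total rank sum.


r(Ai) = min(|Ai|, 4) for each part.
Sum = min(1,4) + min(3,4) + min(1,4) + min(1,4) + min(4,4)
    = 1 + 3 + 1 + 1 + 4
    = 10.

10


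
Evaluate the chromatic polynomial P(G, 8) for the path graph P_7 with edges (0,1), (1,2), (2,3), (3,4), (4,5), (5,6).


P(P_7, k) = k * (k-1)^(6).
P(8) = 8 * 7^6 = 8 * 117649 = 941192.

941192


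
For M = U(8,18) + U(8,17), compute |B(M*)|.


(M1+M2)* = M1* + M2*.
M1* = U(10,18), bases: C(18,10) = 43758.
M2* = U(9,17), bases: C(17,9) = 24310.
|B(M*)| = 43758 * 24310 = 1063756980.

1063756980


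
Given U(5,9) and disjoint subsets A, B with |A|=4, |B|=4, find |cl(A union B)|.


|A union B| = 4 + 4 = 8 (disjoint).
In U(5,9), cl(S) = S if |S| < 5, else cl(S) = E.
Since 8 >= 5, cl(A union B) = E.
|cl(A union B)| = 9.

9


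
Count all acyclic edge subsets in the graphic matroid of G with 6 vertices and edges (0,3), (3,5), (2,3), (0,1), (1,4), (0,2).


An independent set in a graphic matroid is an acyclic edge subset.
G has 6 vertices and 6 edges.
Enumerate all 2^6 = 64 subsets, checking for acyclicity.
Total independent sets = 56.

56


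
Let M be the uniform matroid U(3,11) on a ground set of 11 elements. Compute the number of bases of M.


Bases of U(3,11) are all 3-element subsets of the 11-element ground set.
Number of bases = C(11,3).
(11 choose 3) = 165.

165


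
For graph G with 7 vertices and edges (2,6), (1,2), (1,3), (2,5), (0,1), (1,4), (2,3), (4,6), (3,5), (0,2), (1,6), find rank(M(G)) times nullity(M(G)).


r(M) = |V| - c = 7 - 1 = 6.
nullity = |E| - r(M) = 11 - 6 = 5.
Product = 6 * 5 = 30.

30


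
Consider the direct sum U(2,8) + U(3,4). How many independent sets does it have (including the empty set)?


For a direct sum, |I(M1+M2)| = |I(M1)| * |I(M2)|.
|I(U(2,8))| = sum C(8,k) for k=0..2 = 37.
|I(U(3,4))| = sum C(4,k) for k=0..3 = 15.
Total = 37 * 15 = 555.

555


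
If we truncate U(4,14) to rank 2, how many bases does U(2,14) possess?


Truncating U(4,14) to rank 2 gives U(2,14).
Bases of U(2,14) are all 2-element subsets of 14 elements.
Number of bases = C(14,2) = (14 * 13) / (1 * 2) = 91.

91


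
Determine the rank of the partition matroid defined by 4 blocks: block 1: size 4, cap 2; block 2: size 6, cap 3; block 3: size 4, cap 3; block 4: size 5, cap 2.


Rank of a partition matroid = sum of min(|Si|, ci) for each block.
= min(4,2) + min(6,3) + min(4,3) + min(5,2)
= 2 + 3 + 3 + 2
= 10.

10


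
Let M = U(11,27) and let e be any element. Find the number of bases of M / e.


Contracting e from U(11,27) gives U(10,26).
Bases of U(10,26) = (26 choose 10) = 5311735.

5311735


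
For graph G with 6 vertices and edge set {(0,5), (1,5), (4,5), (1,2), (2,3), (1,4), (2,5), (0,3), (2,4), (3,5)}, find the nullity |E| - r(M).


Cycle rank (nullity) = |E| - r(M) = |E| - (|V| - c).
|E| = 10, |V| = 6, c = 1.
Nullity = 10 - (6 - 1) = 10 - 5 = 5.

5


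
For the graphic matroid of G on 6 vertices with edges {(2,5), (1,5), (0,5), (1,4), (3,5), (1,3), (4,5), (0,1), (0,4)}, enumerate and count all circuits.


A circuit in a graphic matroid = edge set of a simple cycle.
G has 6 vertices and 9 edges.
Enumerating all minimal edge subsets forming cycles...
Total circuits found: 12.

12


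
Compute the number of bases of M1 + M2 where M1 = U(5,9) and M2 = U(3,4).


Bases of a direct sum M1 + M2: |B| = |B(M1)| * |B(M2)|.
|B(U(5,9))| = C(9,5) = 126.
|B(U(3,4))| = C(4,3) = 4.
Total bases = 126 * 4 = 504.

504


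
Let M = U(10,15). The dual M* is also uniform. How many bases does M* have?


The dual of U(r,n) is U(n-r, n) = U(5,15).
Bases of U(5,15) are all (5)-element subsets.
|B(M*)| = C(15,5) = 15! / (5! * 10!) = 3003.

3003


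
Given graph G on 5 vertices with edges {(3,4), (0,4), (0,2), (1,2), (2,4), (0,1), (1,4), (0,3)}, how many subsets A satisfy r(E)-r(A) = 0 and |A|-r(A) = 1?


R(x,y) = sum over A in 2^E of x^(r(E)-r(A)) * y^(|A|-r(A)).
G has 5 vertices, 8 edges. r(E) = 4.
Enumerate all 2^8 = 256 subsets.
Count subsets with r(E)-r(A)=0 and |A|-r(A)=1: 48.

48


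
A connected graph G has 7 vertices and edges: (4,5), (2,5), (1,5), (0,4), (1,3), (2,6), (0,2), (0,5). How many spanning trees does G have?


By Kirchhoff's matrix tree theorem, the number of spanning trees equals
the determinant of any cofactor of the Laplacian matrix L.
G has 7 vertices and 8 edges.
Computing the (6 x 6) cofactor determinant gives 8.

8


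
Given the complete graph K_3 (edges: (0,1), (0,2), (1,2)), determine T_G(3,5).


T(K_3; x,y) = x^2 + x + y.
T(3,5) = 9 + 3 + 5 = 17.

17


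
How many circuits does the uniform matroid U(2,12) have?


In U(2,12), circuits are the (3)-element subsets.
Any set of 3 elements is dependent, and removing any one element gives
an independent set of size 2, so it is a minimal dependent set.
Number of circuits = C(12,3) = 12! / (3! * 9!) = 220.

220


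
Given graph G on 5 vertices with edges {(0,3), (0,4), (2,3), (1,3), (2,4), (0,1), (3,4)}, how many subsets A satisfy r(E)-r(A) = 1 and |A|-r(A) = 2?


R(x,y) = sum over A in 2^E of x^(r(E)-r(A)) * y^(|A|-r(A)).
G has 5 vertices, 7 edges. r(E) = 4.
Enumerate all 2^7 = 128 subsets.
Count subsets with r(E)-r(A)=1 and |A|-r(A)=2: 2.

2


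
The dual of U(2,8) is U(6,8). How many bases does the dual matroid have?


The dual of U(r,n) is U(n-r, n) = U(6,8).
Bases of U(6,8) are all (6)-element subsets.
|B(M*)| = C(8,6) = 8! / (6! * 2!) = 28.

28


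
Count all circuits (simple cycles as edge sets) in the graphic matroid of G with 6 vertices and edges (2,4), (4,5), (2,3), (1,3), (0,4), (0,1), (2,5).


A circuit in a graphic matroid = edge set of a simple cycle.
G has 6 vertices and 7 edges.
Enumerating all minimal edge subsets forming cycles...
Total circuits found: 3.

3


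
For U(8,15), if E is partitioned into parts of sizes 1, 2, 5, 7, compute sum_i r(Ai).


r(Ai) = min(|Ai|, 8) for each part.
Sum = min(1,8) + min(2,8) + min(5,8) + min(7,8)
    = 1 + 2 + 5 + 7
    = 15.

15


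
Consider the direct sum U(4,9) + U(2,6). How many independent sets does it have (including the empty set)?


For a direct sum, |I(M1+M2)| = |I(M1)| * |I(M2)|.
|I(U(4,9))| = sum C(9,k) for k=0..4 = 256.
|I(U(2,6))| = sum C(6,k) for k=0..2 = 22.
Total = 256 * 22 = 5632.

5632


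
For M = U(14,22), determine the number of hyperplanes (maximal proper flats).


Hyperplanes of U(14,22) are flats of rank 13.
In a uniform matroid, these are exactly the (13)-element subsets.
Count = C(22,13) = 22! / (13! * 9!) = 497420.

497420


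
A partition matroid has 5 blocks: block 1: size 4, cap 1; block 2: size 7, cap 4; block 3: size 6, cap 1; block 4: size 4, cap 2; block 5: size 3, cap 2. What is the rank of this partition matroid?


Rank of a partition matroid = sum of min(|Si|, ci) for each block.
= min(4,1) + min(7,4) + min(6,1) + min(4,2) + min(3,2)
= 1 + 4 + 1 + 2 + 2
= 10.

10


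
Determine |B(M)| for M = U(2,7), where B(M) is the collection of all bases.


Bases of U(2,7) are all 2-element subsets of the 7-element ground set.
Number of bases = C(7,2).
C(7,2) = (7 * 6) / (1 * 2) = 21.

21


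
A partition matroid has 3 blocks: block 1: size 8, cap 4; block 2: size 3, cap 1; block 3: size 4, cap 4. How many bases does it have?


A basis picks exactly ci elements from block i.
Number of bases = product of C(|Si|, ci).
= C(8,4) * C(3,1) * C(4,4)
= 70 * 3 * 1
= 210.

210


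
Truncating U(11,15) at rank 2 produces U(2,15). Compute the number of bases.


Truncating U(11,15) to rank 2 gives U(2,15).
Bases of U(2,15) are all 2-element subsets of 15 elements.
Number of bases = C(15,2) = 15! / (2! * 13!) = 105.

105


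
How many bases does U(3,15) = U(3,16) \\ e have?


Deleting e from U(3,16) gives U(3,15) since n > r.
Bases of U(3,15) = C(15,3) = (15 * 14 * 13) / (1 * 2 * 3) = 455.

455


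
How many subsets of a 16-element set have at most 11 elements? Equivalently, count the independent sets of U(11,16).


Independent sets of U(11,16) are all subsets of size <= 11.
Count = (16 choose 0) + (16 choose 1) + (16 choose 2) + (16 choose 3) + (16 choose 4) + (16 choose 5) + (16 choose 6) + (16 choose 7) + (16 choose 8) + (16 choose 9) + (16 choose 10) + (16 choose 11)
     = 1 + 16 + 120 + 560 + 1820 + 4368 + 8008 + 11440 + 12870 + 11440 + 8008 + 4368
     = 63019.

63019


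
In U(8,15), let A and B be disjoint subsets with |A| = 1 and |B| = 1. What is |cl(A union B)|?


|A union B| = 1 + 1 = 2 (disjoint).
In U(8,15), cl(S) = S if |S| < 8, else cl(S) = E.
Since 2 < 8, cl(A union B) = A union B.
|cl(A union B)| = 2.

2


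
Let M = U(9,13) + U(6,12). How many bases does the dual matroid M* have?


(M1+M2)* = M1* + M2*.
M1* = U(4,13), bases: C(13,4) = 715.
M2* = U(6,12), bases: C(12,6) = 924.
|B(M*)| = 715 * 924 = 660660.

660660


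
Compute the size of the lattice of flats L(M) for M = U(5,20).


Flats of U(5,20): every subset of size < 5 is a flat, plus E itself.
Count = C(20,0) + C(20,1) + C(20,2) + C(20,3) + C(20,4) + 1
     = 1 + 20 + 190 + 1140 + 4845 + 1
     = 6197.

6197


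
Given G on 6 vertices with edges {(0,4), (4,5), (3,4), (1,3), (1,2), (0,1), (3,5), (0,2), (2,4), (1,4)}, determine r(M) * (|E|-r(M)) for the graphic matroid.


r(M) = |V| - c = 6 - 1 = 5.
nullity = |E| - r(M) = 10 - 5 = 5.
Product = 5 * 5 = 25.

25


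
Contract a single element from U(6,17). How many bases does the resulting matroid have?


Contracting e from U(6,17) gives U(5,16).
Bases of U(5,16) = C(16,5) = 4368.

4368


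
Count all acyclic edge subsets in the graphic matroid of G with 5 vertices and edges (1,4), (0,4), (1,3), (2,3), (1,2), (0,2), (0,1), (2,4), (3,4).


An independent set in a graphic matroid is an acyclic edge subset.
G has 5 vertices and 9 edges.
Enumerate all 2^9 = 512 subsets, checking for acyclicity.
Total independent sets = 198.

198


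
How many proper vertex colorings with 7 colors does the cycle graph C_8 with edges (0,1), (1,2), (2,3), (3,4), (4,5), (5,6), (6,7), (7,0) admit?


P(C_8, k) = (k-1)^8 + (-1)^8*(k-1).
P(7) = (6)^8 + 6
= 1679616 + 6 = 1679622.

1679622


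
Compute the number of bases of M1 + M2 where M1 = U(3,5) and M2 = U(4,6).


Bases of a direct sum M1 + M2: |B| = |B(M1)| * |B(M2)|.
|B(U(3,5))| = C(5,3) = 10.
|B(U(4,6))| = C(6,4) = 15.
Total bases = 10 * 15 = 150.

150


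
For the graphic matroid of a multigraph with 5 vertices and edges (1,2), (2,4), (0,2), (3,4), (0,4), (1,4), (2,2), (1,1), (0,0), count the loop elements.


In a graphic matroid, a loop is a self-loop edge (u,u) with rank 0.
Examining all 9 edges for self-loops...
Self-loops found: (2,2), (1,1), (0,0)
Number of loops = 3.

3


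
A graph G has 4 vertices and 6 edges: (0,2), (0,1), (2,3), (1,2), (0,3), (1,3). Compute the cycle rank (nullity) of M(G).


Cycle rank (nullity) = |E| - r(M) = |E| - (|V| - c).
|E| = 6, |V| = 4, c = 1.
Nullity = 6 - (4 - 1) = 6 - 3 = 3.

3


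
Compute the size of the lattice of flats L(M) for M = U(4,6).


Flats of U(4,6): every subset of size < 4 is a flat, plus E itself.
Count = C(6,0) + C(6,1) + C(6,2) + C(6,3) + 1
     = 1 + 6 + 15 + 20 + 1
     = 43.

43


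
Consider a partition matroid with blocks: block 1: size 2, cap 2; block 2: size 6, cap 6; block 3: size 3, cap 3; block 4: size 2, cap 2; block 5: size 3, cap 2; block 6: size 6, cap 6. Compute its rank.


Rank of a partition matroid = sum of min(|Si|, ci) for each block.
= min(2,2) + min(6,6) + min(3,3) + min(2,2) + min(3,2) + min(6,6)
= 2 + 6 + 3 + 2 + 2 + 6
= 21.

21


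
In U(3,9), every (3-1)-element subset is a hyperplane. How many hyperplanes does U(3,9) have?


Hyperplanes of U(3,9) are flats of rank 2.
In a uniform matroid, these are exactly the (2)-element subsets.
Count = C(9,2) = (9 * 8) / (1 * 2) = 36.

36


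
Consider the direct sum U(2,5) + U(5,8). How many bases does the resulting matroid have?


Bases of a direct sum M1 + M2: |B| = |B(M1)| * |B(M2)|.
|B(U(2,5))| = C(5,2) = 10.
|B(U(5,8))| = C(8,5) = 56.
Total bases = 10 * 56 = 560.

560


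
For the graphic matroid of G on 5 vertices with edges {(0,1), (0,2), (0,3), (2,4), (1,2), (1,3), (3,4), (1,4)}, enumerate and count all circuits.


A circuit in a graphic matroid = edge set of a simple cycle.
G has 5 vertices and 8 edges.
Enumerating all minimal edge subsets forming cycles...
Total circuits found: 13.

13


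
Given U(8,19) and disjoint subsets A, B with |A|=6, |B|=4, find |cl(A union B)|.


|A union B| = 6 + 4 = 10 (disjoint).
In U(8,19), cl(S) = S if |S| < 8, else cl(S) = E.
Since 10 >= 8, cl(A union B) = E.
|cl(A union B)| = 19.

19


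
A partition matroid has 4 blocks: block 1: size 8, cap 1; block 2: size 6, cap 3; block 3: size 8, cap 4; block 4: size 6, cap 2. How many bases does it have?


A basis picks exactly ci elements from block i.
Number of bases = product of C(|Si|, ci).
= C(8,1) * C(6,3) * C(8,4) * C(6,2)
= 8 * 20 * 70 * 15
= 168000.

168000


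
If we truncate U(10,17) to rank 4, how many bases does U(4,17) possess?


Truncating U(10,17) to rank 4 gives U(4,17).
Bases of U(4,17) are all 4-element subsets of 17 elements.
Number of bases = C(17,4) = (17 * 16 * 15 * 14) / (1 * 2 * 3 * 4) = 2380.

2380


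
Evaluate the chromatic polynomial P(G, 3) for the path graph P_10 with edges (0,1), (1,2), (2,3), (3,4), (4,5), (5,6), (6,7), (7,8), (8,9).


P(P_10, k) = k * (k-1)^(9).
P(3) = 3 * 2^9 = 3 * 512 = 1536.

1536


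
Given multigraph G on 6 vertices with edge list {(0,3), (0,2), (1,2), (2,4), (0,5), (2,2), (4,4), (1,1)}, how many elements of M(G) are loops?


In a graphic matroid, a loop is a self-loop edge (u,u) with rank 0.
Examining all 8 edges for self-loops...
Self-loops found: (2,2), (4,4), (1,1)
Number of loops = 3.

3


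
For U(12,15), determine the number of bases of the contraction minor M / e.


Contracting e from U(12,15) gives U(11,14).
Bases of U(11,14) = (14 choose 11) = 364.

364


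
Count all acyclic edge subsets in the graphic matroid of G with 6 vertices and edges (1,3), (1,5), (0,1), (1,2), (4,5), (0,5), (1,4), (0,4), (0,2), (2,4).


An independent set in a graphic matroid is an acyclic edge subset.
G has 6 vertices and 10 edges.
Enumerate all 2^10 = 1024 subsets, checking for acyclicity.
Total independent sets = 396.

396


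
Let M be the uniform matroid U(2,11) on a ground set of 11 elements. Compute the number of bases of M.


Bases of U(2,11) are all 2-element subsets of the 11-element ground set.
Number of bases = C(11,2).
(11 choose 2) = 55.

55


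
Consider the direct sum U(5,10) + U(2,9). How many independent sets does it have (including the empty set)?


For a direct sum, |I(M1+M2)| = |I(M1)| * |I(M2)|.
|I(U(5,10))| = sum C(10,k) for k=0..5 = 638.
|I(U(2,9))| = sum C(9,k) for k=0..2 = 46.
Total = 638 * 46 = 29348.

29348


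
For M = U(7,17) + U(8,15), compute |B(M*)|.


(M1+M2)* = M1* + M2*.
M1* = U(10,17), bases: C(17,10) = 19448.
M2* = U(7,15), bases: C(15,7) = 6435.
|B(M*)| = 19448 * 6435 = 125147880.

125147880


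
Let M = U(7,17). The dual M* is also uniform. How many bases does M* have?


The dual of U(r,n) is U(n-r, n) = U(10,17).
Bases of U(10,17) are all (10)-element subsets.
|B(M*)| = C(17,10) = 19448.

19448


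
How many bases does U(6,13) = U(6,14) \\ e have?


Deleting e from U(6,14) gives U(6,13) since n > r.
Bases of U(6,13) = C(13,6) = 1716.

1716


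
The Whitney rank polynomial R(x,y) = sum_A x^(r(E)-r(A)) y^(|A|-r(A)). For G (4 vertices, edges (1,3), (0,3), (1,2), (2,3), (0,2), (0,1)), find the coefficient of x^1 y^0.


R(x,y) = sum over A in 2^E of x^(r(E)-r(A)) * y^(|A|-r(A)).
G has 4 vertices, 6 edges. r(E) = 3.
Enumerate all 2^6 = 64 subsets.
Count subsets with r(E)-r(A)=1 and |A|-r(A)=0: 15.

15


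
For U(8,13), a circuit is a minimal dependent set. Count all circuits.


In U(8,13), circuits are the (9)-element subsets.
Any set of 9 elements is dependent, and removing any one element gives
an independent set of size 8, so it is a minimal dependent set.
Number of circuits = C(13,9) = 715.

715


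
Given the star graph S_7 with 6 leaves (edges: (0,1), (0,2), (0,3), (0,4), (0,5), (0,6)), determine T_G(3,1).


A star on 7 vertices is a tree with 6 edges.
T(x,y) = x^(6) for any tree.
T(3,1) = 3^6 = 729.

729


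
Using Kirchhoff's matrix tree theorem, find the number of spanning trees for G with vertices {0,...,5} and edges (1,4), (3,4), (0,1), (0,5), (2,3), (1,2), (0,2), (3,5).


By Kirchhoff's matrix tree theorem, the number of spanning trees equals
the determinant of any cofactor of the Laplacian matrix L.
G has 6 vertices and 8 edges.
Computing the (5 x 5) cofactor determinant gives 35.

35


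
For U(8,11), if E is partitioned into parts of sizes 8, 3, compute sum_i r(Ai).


r(Ai) = min(|Ai|, 8) for each part.
Sum = min(8,8) + min(3,8)
    = 8 + 3
    = 11.

11


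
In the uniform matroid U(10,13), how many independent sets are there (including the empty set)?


Independent sets of U(10,13) are all subsets of size <= 10.
Count = C(13,0) + C(13,1) + C(13,2) + C(13,3) + C(13,4) + C(13,5) + C(13,6) + C(13,7) + C(13,8) + C(13,9) + C(13,10)
     = 1 + 13 + 78 + 286 + 715 + 1287 + 1716 + 1716 + 1287 + 715 + 286
     = 8100.

8100


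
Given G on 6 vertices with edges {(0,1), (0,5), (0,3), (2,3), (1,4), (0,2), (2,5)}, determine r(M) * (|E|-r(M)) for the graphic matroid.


r(M) = |V| - c = 6 - 1 = 5.
nullity = |E| - r(M) = 7 - 5 = 2.
Product = 5 * 2 = 10.

10


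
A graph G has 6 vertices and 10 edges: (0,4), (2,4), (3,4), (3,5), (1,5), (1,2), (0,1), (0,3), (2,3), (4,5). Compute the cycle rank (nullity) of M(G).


Cycle rank (nullity) = |E| - r(M) = |E| - (|V| - c).
|E| = 10, |V| = 6, c = 1.
Nullity = 10 - (6 - 1) = 10 - 5 = 5.

5


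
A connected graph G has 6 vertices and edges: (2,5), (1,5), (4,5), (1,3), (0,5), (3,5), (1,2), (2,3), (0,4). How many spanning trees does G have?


By Kirchhoff's matrix tree theorem, the number of spanning trees equals
the determinant of any cofactor of the Laplacian matrix L.
G has 6 vertices and 9 edges.
Computing the (5 x 5) cofactor determinant gives 48.

48


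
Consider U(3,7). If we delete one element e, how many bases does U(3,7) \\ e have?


Deleting e from U(3,7) gives U(3,6) since n > r.
Bases of U(3,6) = (6 choose 3) = 20.

20


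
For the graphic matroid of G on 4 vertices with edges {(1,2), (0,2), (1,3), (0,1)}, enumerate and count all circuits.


A circuit in a graphic matroid = edge set of a simple cycle.
G has 4 vertices and 4 edges.
Enumerating all minimal edge subsets forming cycles...
Total circuits found: 1.

1


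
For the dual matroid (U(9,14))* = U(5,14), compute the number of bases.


The dual of U(r,n) is U(n-r, n) = U(5,14).
Bases of U(5,14) are all (5)-element subsets.
|B(M*)| = C(14,5) = 14! / (5! * 9!) = 2002.

2002


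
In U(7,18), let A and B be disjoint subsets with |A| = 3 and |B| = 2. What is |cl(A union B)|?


|A union B| = 3 + 2 = 5 (disjoint).
In U(7,18), cl(S) = S if |S| < 7, else cl(S) = E.
Since 5 < 7, cl(A union B) = A union B.
|cl(A union B)| = 5.

5


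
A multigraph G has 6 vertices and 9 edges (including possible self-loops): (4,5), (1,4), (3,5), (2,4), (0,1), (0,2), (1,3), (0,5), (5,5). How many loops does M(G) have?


In a graphic matroid, a loop is a self-loop edge (u,u) with rank 0.
Examining all 9 edges for self-loops...
Self-loops found: (5,5)
Number of loops = 1.

1


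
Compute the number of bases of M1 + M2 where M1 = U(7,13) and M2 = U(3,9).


Bases of a direct sum M1 + M2: |B| = |B(M1)| * |B(M2)|.
|B(U(7,13))| = C(13,7) = 1716.
|B(U(3,9))| = C(9,3) = 84.
Total bases = 1716 * 84 = 144144.

144144


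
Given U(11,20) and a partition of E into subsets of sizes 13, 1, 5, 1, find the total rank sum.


r(Ai) = min(|Ai|, 11) for each part.
Sum = min(13,11) + min(1,11) + min(5,11) + min(1,11)
    = 11 + 1 + 5 + 1
    = 18.

18


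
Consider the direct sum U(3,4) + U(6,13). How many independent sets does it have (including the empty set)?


For a direct sum, |I(M1+M2)| = |I(M1)| * |I(M2)|.
|I(U(3,4))| = sum C(4,k) for k=0..3 = 15.
|I(U(6,13))| = sum C(13,k) for k=0..6 = 4096.
Total = 15 * 4096 = 61440.

61440


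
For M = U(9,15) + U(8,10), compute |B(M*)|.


(M1+M2)* = M1* + M2*.
M1* = U(6,15), bases: C(15,6) = 5005.
M2* = U(2,10), bases: C(10,2) = 45.
|B(M*)| = 5005 * 45 = 225225.

225225


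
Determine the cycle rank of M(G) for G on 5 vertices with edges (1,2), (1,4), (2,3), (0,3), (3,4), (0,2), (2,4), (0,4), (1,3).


Cycle rank (nullity) = |E| - r(M) = |E| - (|V| - c).
|E| = 9, |V| = 5, c = 1.
Nullity = 9 - (5 - 1) = 9 - 4 = 5.

5


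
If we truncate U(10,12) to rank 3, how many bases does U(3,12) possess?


Truncating U(10,12) to rank 3 gives U(3,12).
Bases of U(3,12) are all 3-element subsets of 12 elements.
Number of bases = (12 choose 3) = 220.

220


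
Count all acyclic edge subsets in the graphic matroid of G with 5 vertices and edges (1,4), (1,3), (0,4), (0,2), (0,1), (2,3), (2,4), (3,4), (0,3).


An independent set in a graphic matroid is an acyclic edge subset.
G has 5 vertices and 9 edges.
Enumerate all 2^9 = 512 subsets, checking for acyclicity.
Total independent sets = 198.

198


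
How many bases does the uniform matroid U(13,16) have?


Bases of U(13,16) are all 13-element subsets of the 16-element ground set.
Number of bases = C(16,13).
(16 choose 13) = 560.

560


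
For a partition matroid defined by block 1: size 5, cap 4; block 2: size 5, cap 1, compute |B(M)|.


A basis picks exactly ci elements from block i.
Number of bases = product of C(|Si|, ci).
= C(5,4) * C(5,1)
= 5 * 5
= 25.

25


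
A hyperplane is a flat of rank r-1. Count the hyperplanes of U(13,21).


Hyperplanes of U(13,21) are flats of rank 12.
In a uniform matroid, these are exactly the (12)-element subsets.
Count = (21 choose 12) = 293930.

293930


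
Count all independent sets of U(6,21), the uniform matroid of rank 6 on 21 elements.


Independent sets of U(6,21) are all subsets of size <= 6.
Count = C(21,0) + C(21,1) + C(21,2) + C(21,3) + C(21,4) + C(21,5) + C(21,6)
     = 1 + 21 + 210 + 1330 + 5985 + 20349 + 54264
     = 82160.

82160


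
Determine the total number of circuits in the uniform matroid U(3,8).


In U(3,8), circuits are the (4)-element subsets.
Any set of 4 elements is dependent, and removing any one element gives
an independent set of size 3, so it is a minimal dependent set.
Number of circuits = C(8,4) = (8 * 7 * 6 * 5) / (1 * 2 * 3 * 4) = 70.

70


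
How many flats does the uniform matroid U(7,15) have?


Flats of U(7,15): every subset of size < 7 is a flat, plus E itself.
Count = (15 choose 0) + (15 choose 1) + (15 choose 2) + (15 choose 3) + (15 choose 4) + (15 choose 5) + (15 choose 6) + 1
     = 1 + 15 + 105 + 455 + 1365 + 3003 + 5005 + 1
     = 9950.

9950


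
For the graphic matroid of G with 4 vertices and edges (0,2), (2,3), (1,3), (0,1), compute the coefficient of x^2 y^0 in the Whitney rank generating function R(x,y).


R(x,y) = sum over A in 2^E of x^(r(E)-r(A)) * y^(|A|-r(A)).
G has 4 vertices, 4 edges. r(E) = 3.
Enumerate all 2^4 = 16 subsets.
Count subsets with r(E)-r(A)=2 and |A|-r(A)=0: 4.

4


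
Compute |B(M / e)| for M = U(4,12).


Contracting e from U(4,12) gives U(3,11).
Bases of U(3,11) = (11 choose 3) = 165.

165


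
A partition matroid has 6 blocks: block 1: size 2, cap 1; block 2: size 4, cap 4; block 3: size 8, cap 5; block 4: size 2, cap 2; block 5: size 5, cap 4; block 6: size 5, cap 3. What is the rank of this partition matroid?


Rank of a partition matroid = sum of min(|Si|, ci) for each block.
= min(2,1) + min(4,4) + min(8,5) + min(2,2) + min(5,4) + min(5,3)
= 1 + 4 + 5 + 2 + 4 + 3
= 19.

19


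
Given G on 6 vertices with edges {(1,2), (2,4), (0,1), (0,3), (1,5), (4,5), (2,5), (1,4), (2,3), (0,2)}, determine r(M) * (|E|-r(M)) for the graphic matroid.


r(M) = |V| - c = 6 - 1 = 5.
nullity = |E| - r(M) = 10 - 5 = 5.
Product = 5 * 5 = 25.

25


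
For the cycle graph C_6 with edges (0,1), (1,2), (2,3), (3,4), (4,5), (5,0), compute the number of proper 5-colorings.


P(C_6, k) = (k-1)^6 + (-1)^6*(k-1).
P(5) = (4)^6 + 4
= 4096 + 4 = 4100.

4100


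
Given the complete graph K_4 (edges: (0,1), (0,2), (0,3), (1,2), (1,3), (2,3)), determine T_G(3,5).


T(K_4; x,y) = x^3 + 3x^2 + 4xy + 2x + y^3 + 3y^2 + 2y.
Substituting x=3, y=5:
= 27 + 27 + 60 + 6 + 125 + 75 + 10
= 330.

330


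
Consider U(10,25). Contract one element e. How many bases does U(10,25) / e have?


Contracting e from U(10,25) gives U(9,24).
Bases of U(9,24) = C(24,9) = 24! / (9! * 15!) = 1307504.

1307504


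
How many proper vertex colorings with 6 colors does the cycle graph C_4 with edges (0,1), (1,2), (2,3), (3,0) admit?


P(C_4, k) = (k-1)^4 + (-1)^4*(k-1).
P(6) = (5)^4 + 5
= 625 + 5 = 630.

630


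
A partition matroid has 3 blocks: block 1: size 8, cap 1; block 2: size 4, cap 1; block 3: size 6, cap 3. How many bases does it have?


A basis picks exactly ci elements from block i.
Number of bases = product of C(|Si|, ci).
= C(8,1) * C(4,1) * C(6,3)
= 8 * 4 * 20
= 640.

640


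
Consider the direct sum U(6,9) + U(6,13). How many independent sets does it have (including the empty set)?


For a direct sum, |I(M1+M2)| = |I(M1)| * |I(M2)|.
|I(U(6,9))| = sum C(9,k) for k=0..6 = 466.
|I(U(6,13))| = sum C(13,k) for k=0..6 = 4096.
Total = 466 * 4096 = 1908736.

1908736


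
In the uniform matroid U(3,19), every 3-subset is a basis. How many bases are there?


Bases of U(3,19) are all 3-element subsets of the 19-element ground set.
Number of bases = C(19,3).
(19 choose 3) = 969.

969


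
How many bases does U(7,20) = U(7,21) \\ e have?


Deleting e from U(7,21) gives U(7,20) since n > r.
Bases of U(7,20) = (20 choose 7) = 77520.

77520


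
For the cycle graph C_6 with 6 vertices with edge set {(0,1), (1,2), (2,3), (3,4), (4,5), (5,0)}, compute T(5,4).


T(C_6; x,y) = x + x^2 + ... + x^(5) + y.
T(5,4) = 5^1 + 5^2 + 5^3 + 5^4 + 5^5 + 4
= 5 + 25 + 125 + 625 + 3125 + 4
= 3909.

3909


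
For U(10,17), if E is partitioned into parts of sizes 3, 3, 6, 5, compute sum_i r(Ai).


r(Ai) = min(|Ai|, 10) for each part.
Sum = min(3,10) + min(3,10) + min(6,10) + min(5,10)
    = 3 + 3 + 6 + 5
    = 17.

17


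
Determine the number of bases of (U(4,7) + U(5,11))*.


(M1+M2)* = M1* + M2*.
M1* = U(3,7), bases: C(7,3) = 35.
M2* = U(6,11), bases: C(11,6) = 462.
|B(M*)| = 35 * 462 = 16170.

16170


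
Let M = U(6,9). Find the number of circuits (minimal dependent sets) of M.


In U(6,9), circuits are the (7)-element subsets.
Any set of 7 elements is dependent, and removing any one element gives
an independent set of size 6, so it is a minimal dependent set.
Number of circuits = C(9,7) = 36.

36


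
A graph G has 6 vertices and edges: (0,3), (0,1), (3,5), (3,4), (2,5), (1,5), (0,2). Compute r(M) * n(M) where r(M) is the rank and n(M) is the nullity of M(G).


r(M) = |V| - c = 6 - 1 = 5.
nullity = |E| - r(M) = 7 - 5 = 2.
Product = 5 * 2 = 10.

10


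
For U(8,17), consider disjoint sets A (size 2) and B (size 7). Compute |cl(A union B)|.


|A union B| = 2 + 7 = 9 (disjoint).
In U(8,17), cl(S) = S if |S| < 8, else cl(S) = E.
Since 9 >= 8, cl(A union B) = E.
|cl(A union B)| = 17.

17


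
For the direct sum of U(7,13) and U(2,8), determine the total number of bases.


Bases of a direct sum M1 + M2: |B| = |B(M1)| * |B(M2)|.
|B(U(7,13))| = C(13,7) = 1716.
|B(U(2,8))| = C(8,2) = 28.
Total bases = 1716 * 28 = 48048.

48048


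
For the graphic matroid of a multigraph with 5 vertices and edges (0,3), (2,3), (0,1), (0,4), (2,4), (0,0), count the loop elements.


In a graphic matroid, a loop is a self-loop edge (u,u) with rank 0.
Examining all 6 edges for self-loops...
Self-loops found: (0,0)
Number of loops = 1.

1


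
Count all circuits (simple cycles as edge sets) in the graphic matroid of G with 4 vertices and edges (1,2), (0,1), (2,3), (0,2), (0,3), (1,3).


A circuit in a graphic matroid = edge set of a simple cycle.
G has 4 vertices and 6 edges.
Enumerating all minimal edge subsets forming cycles...
Total circuits found: 7.

7


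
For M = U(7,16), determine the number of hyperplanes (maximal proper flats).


Hyperplanes of U(7,16) are flats of rank 6.
In a uniform matroid, these are exactly the (6)-element subsets.
Count = C(16,6) = 8008.

8008


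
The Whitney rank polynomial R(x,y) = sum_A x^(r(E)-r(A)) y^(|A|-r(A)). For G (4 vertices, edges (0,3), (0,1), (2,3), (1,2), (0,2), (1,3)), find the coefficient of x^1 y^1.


R(x,y) = sum over A in 2^E of x^(r(E)-r(A)) * y^(|A|-r(A)).
G has 4 vertices, 6 edges. r(E) = 3.
Enumerate all 2^6 = 64 subsets.
Count subsets with r(E)-r(A)=1 and |A|-r(A)=1: 4.

4


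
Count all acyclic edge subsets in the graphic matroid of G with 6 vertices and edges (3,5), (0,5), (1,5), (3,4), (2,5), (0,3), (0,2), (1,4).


An independent set in a graphic matroid is an acyclic edge subset.
G has 6 vertices and 8 edges.
Enumerate all 2^8 = 256 subsets, checking for acyclicity.
Total independent sets = 178.

178


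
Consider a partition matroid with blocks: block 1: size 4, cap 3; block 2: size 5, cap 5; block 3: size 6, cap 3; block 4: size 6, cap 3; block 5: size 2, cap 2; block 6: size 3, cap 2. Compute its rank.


Rank of a partition matroid = sum of min(|Si|, ci) for each block.
= min(4,3) + min(5,5) + min(6,3) + min(6,3) + min(2,2) + min(3,2)
= 3 + 5 + 3 + 3 + 2 + 2
= 18.

18


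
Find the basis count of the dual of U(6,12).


The dual of U(r,n) is U(n-r, n) = U(6,12).
Bases of U(6,12) are all (6)-element subsets.
|B(M*)| = C(12,6) = 12! / (6! * 6!) = 924.

924


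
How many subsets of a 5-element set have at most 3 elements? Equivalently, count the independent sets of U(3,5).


Independent sets of U(3,5) are all subsets of size <= 3.
Count = C(5,0) + C(5,1) + C(5,2) + C(5,3)
     = 1 + 5 + 10 + 10
     = 26.

26


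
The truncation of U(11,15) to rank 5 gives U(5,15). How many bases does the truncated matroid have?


Truncating U(11,15) to rank 5 gives U(5,15).
Bases of U(5,15) are all 5-element subsets of 15 elements.
Number of bases = C(15,5) = 3003.

3003


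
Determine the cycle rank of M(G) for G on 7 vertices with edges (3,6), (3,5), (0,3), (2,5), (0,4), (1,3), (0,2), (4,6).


Cycle rank (nullity) = |E| - r(M) = |E| - (|V| - c).
|E| = 8, |V| = 7, c = 1.
Nullity = 8 - (7 - 1) = 8 - 6 = 2.

2


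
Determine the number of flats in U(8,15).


Flats of U(8,15): every subset of size < 8 is a flat, plus E itself.
Count = C(15,0) + C(15,1) + C(15,2) + C(15,3) + C(15,4) + C(15,5) + C(15,6) + C(15,7) + 1
     = 1 + 15 + 105 + 455 + 1365 + 3003 + 5005 + 6435 + 1
     = 16385.

16385


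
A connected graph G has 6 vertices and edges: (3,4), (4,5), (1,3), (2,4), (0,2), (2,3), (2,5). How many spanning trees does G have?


By Kirchhoff's matrix tree theorem, the number of spanning trees equals
the determinant of any cofactor of the Laplacian matrix L.
G has 6 vertices and 7 edges.
Computing the (5 x 5) cofactor determinant gives 8.

8


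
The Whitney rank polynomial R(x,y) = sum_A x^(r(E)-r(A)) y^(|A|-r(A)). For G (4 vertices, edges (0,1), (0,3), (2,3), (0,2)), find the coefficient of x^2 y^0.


R(x,y) = sum over A in 2^E of x^(r(E)-r(A)) * y^(|A|-r(A)).
G has 4 vertices, 4 edges. r(E) = 3.
Enumerate all 2^4 = 16 subsets.
Count subsets with r(E)-r(A)=2 and |A|-r(A)=0: 4.

4


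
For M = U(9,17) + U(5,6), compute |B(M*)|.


(M1+M2)* = M1* + M2*.
M1* = U(8,17), bases: C(17,8) = 24310.
M2* = U(1,6), bases: C(6,1) = 6.
|B(M*)| = 24310 * 6 = 145860.

145860


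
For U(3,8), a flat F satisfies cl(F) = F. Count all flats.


Flats of U(3,8): every subset of size < 3 is a flat, plus E itself.
Count = (8 choose 0) + (8 choose 1) + (8 choose 2) + 1
     = 1 + 8 + 28 + 1
     = 38.

38


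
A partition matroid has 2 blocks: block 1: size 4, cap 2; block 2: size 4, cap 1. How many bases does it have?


A basis picks exactly ci elements from block i.
Number of bases = product of C(|Si|, ci).
= C(4,2) * C(4,1)
= 6 * 4
= 24.

24


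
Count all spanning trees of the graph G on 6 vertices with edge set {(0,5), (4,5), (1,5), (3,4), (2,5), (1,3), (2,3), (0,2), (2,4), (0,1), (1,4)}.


By Kirchhoff's matrix tree theorem, the number of spanning trees equals
the determinant of any cofactor of the Laplacian matrix L.
G has 6 vertices and 11 edges.
Computing the (5 x 5) cofactor determinant gives 224.

224


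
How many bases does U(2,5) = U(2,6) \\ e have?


Deleting e from U(2,6) gives U(2,5) since n > r.
Bases of U(2,5) = C(5,2) = 5! / (2! * 3!) = 10.

10


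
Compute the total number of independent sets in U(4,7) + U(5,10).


For a direct sum, |I(M1+M2)| = |I(M1)| * |I(M2)|.
|I(U(4,7))| = sum C(7,k) for k=0..4 = 99.
|I(U(5,10))| = sum C(10,k) for k=0..5 = 638.
Total = 99 * 638 = 63162.

63162


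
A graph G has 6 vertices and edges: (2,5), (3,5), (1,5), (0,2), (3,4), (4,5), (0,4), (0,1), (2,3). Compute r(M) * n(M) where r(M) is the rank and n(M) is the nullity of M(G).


r(M) = |V| - c = 6 - 1 = 5.
nullity = |E| - r(M) = 9 - 5 = 4.
Product = 5 * 4 = 20.

20


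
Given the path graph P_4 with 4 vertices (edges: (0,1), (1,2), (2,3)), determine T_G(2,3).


A path on 4 vertices is a tree with 3 edges.
T(x,y) = x^(3) for any tree.
T(2,3) = 2^3 = 8.

8


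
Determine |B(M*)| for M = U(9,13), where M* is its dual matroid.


The dual of U(r,n) is U(n-r, n) = U(4,13).
Bases of U(4,13) are all (4)-element subsets.
|B(M*)| = C(13,4) = (13 * 12 * 11 * 10) / (1 * 2 * 3 * 4) = 715.

715


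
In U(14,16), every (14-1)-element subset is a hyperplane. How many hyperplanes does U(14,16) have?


Hyperplanes of U(14,16) are flats of rank 13.
In a uniform matroid, these are exactly the (13)-element subsets.
Count = C(16,13) = 560.

560


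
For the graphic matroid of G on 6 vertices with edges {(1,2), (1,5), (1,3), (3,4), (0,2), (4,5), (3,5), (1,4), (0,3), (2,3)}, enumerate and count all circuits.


A circuit in a graphic matroid = edge set of a simple cycle.
G has 6 vertices and 10 edges.
Enumerating all minimal edge subsets forming cycles...
Total circuits found: 18.

18


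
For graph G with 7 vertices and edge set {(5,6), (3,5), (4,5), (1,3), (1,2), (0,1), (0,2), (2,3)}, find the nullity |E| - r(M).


Cycle rank (nullity) = |E| - r(M) = |E| - (|V| - c).
|E| = 8, |V| = 7, c = 1.
Nullity = 8 - (7 - 1) = 8 - 6 = 2.

2


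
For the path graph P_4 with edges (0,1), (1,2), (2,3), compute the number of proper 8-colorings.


P(P_4, k) = k * (k-1)^(3).
P(8) = 8 * 7^3 = 8 * 343 = 2744.

2744


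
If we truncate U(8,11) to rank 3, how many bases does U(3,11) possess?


Truncating U(8,11) to rank 3 gives U(3,11).
Bases of U(3,11) are all 3-element subsets of 11 elements.
Number of bases = (11 choose 3) = 165.

165


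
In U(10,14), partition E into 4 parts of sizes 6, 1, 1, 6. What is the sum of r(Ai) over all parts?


r(Ai) = min(|Ai|, 10) for each part.
Sum = min(6,10) + min(1,10) + min(1,10) + min(6,10)
    = 6 + 1 + 1 + 6
    = 14.

14


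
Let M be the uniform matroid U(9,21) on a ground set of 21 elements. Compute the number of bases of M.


Bases of U(9,21) are all 9-element subsets of the 21-element ground set.
Number of bases = C(21,9).
(21 choose 9) = 293930.

293930


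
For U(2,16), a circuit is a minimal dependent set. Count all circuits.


In U(2,16), circuits are the (3)-element subsets.
Any set of 3 elements is dependent, and removing any one element gives
an independent set of size 2, so it is a minimal dependent set.
Number of circuits = (16 choose 3) = 560.

560
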